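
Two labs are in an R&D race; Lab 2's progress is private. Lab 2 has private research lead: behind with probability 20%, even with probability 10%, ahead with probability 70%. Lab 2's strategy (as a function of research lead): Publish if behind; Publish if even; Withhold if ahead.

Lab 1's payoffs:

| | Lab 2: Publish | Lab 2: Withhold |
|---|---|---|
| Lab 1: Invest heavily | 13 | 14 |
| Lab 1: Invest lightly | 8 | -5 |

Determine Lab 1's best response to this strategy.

E[Invest heavily] = 0.2·(13) + 0.1·(13) + 0.7·(14) = 13.7
E[Invest lightly] = 0.2·(8) + 0.1·(8) + 0.7·(-5) = -1.1
Best response: Invest heavily (13.7 is the largest).

Invest heavily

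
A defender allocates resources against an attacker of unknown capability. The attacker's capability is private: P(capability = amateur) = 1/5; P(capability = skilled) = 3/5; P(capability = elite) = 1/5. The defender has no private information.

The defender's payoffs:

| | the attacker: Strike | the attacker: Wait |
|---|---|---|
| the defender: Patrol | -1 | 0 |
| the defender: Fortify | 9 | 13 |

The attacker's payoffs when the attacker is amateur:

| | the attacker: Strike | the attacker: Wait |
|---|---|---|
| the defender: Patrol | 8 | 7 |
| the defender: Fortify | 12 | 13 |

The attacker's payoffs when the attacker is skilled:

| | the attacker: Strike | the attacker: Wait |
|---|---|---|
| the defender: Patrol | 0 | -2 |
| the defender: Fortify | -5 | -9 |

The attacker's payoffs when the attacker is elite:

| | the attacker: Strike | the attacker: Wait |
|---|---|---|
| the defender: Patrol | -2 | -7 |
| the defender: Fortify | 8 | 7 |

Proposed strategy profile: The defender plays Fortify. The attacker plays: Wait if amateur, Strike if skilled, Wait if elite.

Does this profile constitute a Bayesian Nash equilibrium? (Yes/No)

The defender plays Fortify: E[Fortify] = 1/5·(13) + 3/5·(9) + 1/5·(13) = 53/5; E[Patrol] = -3/5. Best-responding. ✓
The attacker (capability amateur), facing Fortify: Strike gives 12, Wait gives 13. Proposed Wait is best. ✓
The attacker (capability skilled), facing Fortify: Strike gives -5, Wait gives -9. Proposed Strike is best. ✓
The attacker (capability elite), facing Fortify: Strike gives 8, Wait gives 7. Proposed Wait is not best — profitable deviation exists. ✗

No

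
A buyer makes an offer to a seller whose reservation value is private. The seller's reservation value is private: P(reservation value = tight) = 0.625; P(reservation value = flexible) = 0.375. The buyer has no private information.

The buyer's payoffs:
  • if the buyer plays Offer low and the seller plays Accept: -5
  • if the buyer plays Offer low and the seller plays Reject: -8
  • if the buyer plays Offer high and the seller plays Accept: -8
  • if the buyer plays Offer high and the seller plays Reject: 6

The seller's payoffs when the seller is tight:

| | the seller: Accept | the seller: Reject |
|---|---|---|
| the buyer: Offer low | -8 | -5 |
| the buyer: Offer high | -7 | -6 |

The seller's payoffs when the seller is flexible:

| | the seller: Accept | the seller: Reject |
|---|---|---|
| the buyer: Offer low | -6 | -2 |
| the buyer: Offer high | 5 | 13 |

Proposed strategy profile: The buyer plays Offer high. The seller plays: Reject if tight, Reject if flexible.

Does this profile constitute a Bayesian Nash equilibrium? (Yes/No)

Yes

The buyer plays Offer high: E[Offer high] = 0.625·(6) + 0.375·(6) = 6; E[Offer low] = -8. Best-responding. ✓
The seller (reservation value tight), facing Offer high: Accept gives -7, Reject gives -6. Proposed Reject is best. ✓
The seller (reservation value flexible), facing Offer high: Accept gives 5, Reject gives 13. Proposed Reject is best. ✓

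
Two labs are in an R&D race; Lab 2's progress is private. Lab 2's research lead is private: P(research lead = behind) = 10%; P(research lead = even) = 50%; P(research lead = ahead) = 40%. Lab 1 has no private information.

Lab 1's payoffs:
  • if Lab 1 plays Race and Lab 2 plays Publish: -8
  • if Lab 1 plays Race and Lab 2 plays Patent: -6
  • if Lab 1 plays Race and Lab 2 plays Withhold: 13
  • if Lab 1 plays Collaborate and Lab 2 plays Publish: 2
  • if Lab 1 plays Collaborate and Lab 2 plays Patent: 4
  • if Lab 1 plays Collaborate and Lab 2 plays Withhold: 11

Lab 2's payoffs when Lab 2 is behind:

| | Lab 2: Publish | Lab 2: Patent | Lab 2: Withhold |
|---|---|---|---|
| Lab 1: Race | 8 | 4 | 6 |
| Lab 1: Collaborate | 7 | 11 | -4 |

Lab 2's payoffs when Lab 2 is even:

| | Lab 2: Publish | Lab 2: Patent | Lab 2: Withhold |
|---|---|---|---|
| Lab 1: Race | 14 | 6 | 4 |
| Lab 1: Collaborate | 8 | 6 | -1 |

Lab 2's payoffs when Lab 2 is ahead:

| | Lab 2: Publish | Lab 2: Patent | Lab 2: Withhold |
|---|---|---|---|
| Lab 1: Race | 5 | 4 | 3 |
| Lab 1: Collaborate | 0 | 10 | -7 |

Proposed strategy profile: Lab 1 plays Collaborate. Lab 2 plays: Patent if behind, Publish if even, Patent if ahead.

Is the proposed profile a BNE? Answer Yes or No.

Lab 1 plays Collaborate: E[Collaborate] = 0.1·(4) + 0.5·(2) + 0.4·(4) = 3; E[Race] = -7. Best-responding. ✓
Lab 2 (research lead behind), facing Collaborate: Publish gives 7, Patent gives 11, Withhold gives -4. Proposed Patent is best. ✓
Lab 2 (research lead even), facing Collaborate: Publish gives 8, Patent gives 6, Withhold gives -1. Proposed Publish is best. ✓
Lab 2 (research lead ahead), facing Collaborate: Publish gives 0, Patent gives 10, Withhold gives -7. Proposed Patent is best. ✓

Yes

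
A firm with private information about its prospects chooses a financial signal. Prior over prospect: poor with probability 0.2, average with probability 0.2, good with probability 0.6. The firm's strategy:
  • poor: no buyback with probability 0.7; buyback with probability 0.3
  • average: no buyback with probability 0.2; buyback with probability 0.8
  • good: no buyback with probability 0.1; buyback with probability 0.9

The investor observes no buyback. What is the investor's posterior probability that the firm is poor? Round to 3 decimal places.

0.583

Apply Bayes' rule using the sender's strategy as the likelihood.
P(no buyback) = 0.2·0.7 + 0.2·0.2 + 0.6·0.1 = 0.24
P(poor | no buyback) = (0.2·0.7) / 0.24 = 0.14 / 0.24 = 0.583333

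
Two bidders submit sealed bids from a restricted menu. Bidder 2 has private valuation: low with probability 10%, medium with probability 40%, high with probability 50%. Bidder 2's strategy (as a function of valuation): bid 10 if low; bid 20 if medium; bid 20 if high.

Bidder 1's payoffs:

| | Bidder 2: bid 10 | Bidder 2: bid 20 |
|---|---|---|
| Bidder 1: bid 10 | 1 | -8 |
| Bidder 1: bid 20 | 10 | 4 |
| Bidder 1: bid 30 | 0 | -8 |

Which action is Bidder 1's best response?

E[bid 10] = 0.1·(1) + 0.4·(-8) + 0.5·(-8) = -7.1
E[bid 20] = 0.1·(10) + 0.4·(4) + 0.5·(4) = 4.6
E[bid 30] = 0.1·(0) + 0.4·(-8) + 0.5·(-8) = -7.2
Best response: bid 20 (4.6 is the largest).

bid 20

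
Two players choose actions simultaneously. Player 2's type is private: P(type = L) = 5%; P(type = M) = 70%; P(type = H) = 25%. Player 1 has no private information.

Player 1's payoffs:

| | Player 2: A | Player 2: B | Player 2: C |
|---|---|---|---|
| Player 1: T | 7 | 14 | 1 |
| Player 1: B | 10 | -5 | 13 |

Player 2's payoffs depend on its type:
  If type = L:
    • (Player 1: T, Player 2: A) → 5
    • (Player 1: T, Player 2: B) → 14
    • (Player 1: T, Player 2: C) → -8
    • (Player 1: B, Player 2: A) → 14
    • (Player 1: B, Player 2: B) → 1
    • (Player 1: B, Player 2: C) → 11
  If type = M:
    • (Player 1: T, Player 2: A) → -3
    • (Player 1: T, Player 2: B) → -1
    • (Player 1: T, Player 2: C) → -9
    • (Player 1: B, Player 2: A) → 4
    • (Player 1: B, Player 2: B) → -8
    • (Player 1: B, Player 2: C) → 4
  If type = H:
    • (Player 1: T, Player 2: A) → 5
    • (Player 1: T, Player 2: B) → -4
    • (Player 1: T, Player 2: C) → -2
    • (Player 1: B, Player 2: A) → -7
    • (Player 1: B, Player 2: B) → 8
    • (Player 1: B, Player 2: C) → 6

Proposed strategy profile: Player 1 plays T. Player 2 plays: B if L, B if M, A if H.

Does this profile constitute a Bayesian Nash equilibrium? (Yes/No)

Yes

Player 1 plays T: E[T] = 0.05·(14) + 0.7·(14) + 0.25·(7) = 12.25; E[B] = -1.25. Best-responding. ✓
Player 2 (type L), facing T: A gives 5, B gives 14, C gives -8. Proposed B is best. ✓
Player 2 (type M), facing T: A gives -3, B gives -1, C gives -9. Proposed B is best. ✓
Player 2 (type H), facing T: A gives 5, B gives -4, C gives -2. Proposed A is best. ✓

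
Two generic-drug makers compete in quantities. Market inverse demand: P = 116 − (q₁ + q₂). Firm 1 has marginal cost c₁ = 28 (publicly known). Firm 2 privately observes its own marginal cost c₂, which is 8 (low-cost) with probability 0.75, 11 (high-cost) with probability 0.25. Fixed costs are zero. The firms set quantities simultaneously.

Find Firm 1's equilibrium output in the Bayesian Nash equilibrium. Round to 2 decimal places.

22.92

Firm 2 with cost c maximizes (116 − (q₁+q₂) − c)·q₂, giving q₂(c) = (116 − c − q₁)/2.
E[c₂] = 0.75·8 + 0.25·11 = 8.75
Firm 1's FOC against E[q₂] yields q₁ = (116 − 2·28 + E[c₂])/3 = (116 − 56 + 8.75)/3 = 22.9167.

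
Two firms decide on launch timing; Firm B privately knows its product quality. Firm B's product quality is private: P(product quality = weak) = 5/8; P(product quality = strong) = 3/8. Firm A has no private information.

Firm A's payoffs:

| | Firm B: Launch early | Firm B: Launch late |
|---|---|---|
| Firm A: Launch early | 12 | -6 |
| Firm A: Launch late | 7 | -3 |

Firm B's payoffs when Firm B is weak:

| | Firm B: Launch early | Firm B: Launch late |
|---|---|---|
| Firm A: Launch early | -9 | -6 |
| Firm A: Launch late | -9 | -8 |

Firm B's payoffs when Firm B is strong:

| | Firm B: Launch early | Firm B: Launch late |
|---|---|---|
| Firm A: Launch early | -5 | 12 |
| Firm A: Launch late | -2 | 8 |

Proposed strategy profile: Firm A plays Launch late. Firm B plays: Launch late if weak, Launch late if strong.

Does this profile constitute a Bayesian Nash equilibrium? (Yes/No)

Firm A plays Launch late: E[Launch late] = 5/8·(-3) + 3/8·(-3) = -3; E[Launch early] = -6. Best-responding. ✓
Firm B (product quality weak), facing Launch late: Launch early gives -9, Launch late gives -8. Proposed Launch late is best. ✓
Firm B (product quality strong), facing Launch late: Launch early gives -2, Launch late gives 8. Proposed Launch late is best. ✓

Yes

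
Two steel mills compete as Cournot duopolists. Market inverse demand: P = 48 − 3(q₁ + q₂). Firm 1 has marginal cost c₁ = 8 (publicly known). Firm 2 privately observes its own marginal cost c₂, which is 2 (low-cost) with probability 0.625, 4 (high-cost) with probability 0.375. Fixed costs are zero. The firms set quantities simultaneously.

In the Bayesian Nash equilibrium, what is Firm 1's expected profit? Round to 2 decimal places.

Firm 2 with cost c maximizes (48 − 3(q₁+q₂) − c)·q₂, giving q₂(c) = (48 − c − 3q₁)/6.
E[c₂] = 0.625·2 + 0.375·4 = 2.75
Firm 1's FOC against E[q₂] yields q₁ = (48 − 2·8 + E[c₂])/9 = (48 − 16 + 2.75)/9 = 3.86111.
E[P] = 48 − 3·(q₁ + E[q₂]) = 19.5833; Firm 1's expected profit = (E[P] − 8)·q₁ = (19.5833 − 8)·3.86111 = 44.7245.

44.72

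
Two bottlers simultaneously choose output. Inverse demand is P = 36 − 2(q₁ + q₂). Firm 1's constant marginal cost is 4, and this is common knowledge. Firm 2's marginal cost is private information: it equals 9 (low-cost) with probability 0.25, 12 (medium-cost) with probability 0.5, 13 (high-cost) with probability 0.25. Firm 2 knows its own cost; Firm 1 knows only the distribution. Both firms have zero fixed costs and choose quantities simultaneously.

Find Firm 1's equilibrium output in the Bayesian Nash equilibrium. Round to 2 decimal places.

Type-c best response for Firm 2: q₂(c) = (36 − c)/4 − q₁/2.
Firm 1 maximizes expected profit; its first-order condition is 36 − 4q₁ − 2E[q₂] − 4 = 0.
Substituting E[q₂] and solving: E[c₂] = 11.5, so q₁ = (36 − 2·4 + 11.5)/6 = 6.58333.

6.58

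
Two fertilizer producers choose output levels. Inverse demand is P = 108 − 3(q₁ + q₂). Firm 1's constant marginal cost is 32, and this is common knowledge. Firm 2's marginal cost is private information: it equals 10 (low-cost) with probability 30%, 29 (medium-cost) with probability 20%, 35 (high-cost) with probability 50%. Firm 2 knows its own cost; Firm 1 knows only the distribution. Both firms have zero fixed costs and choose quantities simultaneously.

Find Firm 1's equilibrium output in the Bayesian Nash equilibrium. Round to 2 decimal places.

Firm 2 with cost c maximizes (108 − 3(q₁+q₂) − c)·q₂, giving q₂(c) = (108 − c − 3q₁)/6.
E[c₂] = 0.3·10 + 0.2·29 + 0.5·35 = 26.3
Firm 1's FOC against E[q₂] yields q₁ = (108 − 2·32 + E[c₂])/9 = (108 − 64 + 26.3)/9 = 7.81111.

7.81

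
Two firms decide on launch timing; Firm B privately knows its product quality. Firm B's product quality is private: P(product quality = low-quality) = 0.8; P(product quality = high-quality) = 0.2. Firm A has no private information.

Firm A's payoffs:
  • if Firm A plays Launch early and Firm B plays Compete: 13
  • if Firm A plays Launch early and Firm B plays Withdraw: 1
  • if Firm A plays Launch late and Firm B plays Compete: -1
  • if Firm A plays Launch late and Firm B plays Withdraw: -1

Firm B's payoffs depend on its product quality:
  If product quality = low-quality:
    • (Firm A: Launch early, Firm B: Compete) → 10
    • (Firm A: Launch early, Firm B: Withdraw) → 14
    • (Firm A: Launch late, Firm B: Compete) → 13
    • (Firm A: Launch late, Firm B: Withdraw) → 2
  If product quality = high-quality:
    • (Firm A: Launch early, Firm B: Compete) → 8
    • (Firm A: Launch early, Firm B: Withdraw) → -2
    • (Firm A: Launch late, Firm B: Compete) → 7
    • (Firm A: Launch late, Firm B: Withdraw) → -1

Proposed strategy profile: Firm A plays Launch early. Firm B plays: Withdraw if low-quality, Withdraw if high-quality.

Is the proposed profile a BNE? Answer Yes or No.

No

A profile is a BNE iff every type of every player is best-responding given beliefs about the other side.
Firm A plays Launch early: E[Launch early] = 0.8·(1) + 0.2·(1) = 1; E[Launch late] = -1. Best-responding. ✓
Firm B (product quality low-quality), facing Launch early: Compete gives 10, Withdraw gives 14. Proposed Withdraw is best. ✓
Firm B (product quality high-quality), facing Launch early: Compete gives 8, Withdraw gives -2. Proposed Withdraw is not best — profitable deviation exists. ✗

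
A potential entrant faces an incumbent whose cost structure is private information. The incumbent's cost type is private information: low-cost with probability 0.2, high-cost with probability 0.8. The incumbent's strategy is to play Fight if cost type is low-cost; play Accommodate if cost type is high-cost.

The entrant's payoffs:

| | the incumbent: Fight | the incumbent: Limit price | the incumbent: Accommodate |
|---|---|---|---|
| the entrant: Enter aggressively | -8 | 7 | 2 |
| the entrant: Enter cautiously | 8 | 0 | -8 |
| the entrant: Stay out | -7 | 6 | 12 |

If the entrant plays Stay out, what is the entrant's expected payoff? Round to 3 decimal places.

E[Stay out] = 0.2·(-7) + 0.8·12 = (-1.4) + 9.6 = 8.2

8.200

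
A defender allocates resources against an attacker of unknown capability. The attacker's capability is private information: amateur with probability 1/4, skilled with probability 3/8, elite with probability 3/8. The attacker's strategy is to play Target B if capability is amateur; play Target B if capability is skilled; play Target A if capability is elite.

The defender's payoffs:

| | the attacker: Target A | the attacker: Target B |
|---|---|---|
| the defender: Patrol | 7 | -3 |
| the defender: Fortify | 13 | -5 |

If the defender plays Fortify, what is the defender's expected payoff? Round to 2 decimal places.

E[Fortify] = 1/4·(-5) + 3/8·(-5) + 3/8·13 = (-5/4) + (-15/8) + 39/8 = 7/4

1.75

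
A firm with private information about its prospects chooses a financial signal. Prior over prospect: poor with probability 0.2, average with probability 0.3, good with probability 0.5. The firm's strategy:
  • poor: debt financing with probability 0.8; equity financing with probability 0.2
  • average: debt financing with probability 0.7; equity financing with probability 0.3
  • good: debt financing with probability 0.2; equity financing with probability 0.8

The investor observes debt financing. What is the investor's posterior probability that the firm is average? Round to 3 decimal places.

0.447

P(debt financing) = 0.2·0.8 + 0.3·0.7 + 0.5·0.2 = 0.47
P(average | debt financing) = (0.3·0.7) / 0.47 = 0.21 / 0.47 = 0.446809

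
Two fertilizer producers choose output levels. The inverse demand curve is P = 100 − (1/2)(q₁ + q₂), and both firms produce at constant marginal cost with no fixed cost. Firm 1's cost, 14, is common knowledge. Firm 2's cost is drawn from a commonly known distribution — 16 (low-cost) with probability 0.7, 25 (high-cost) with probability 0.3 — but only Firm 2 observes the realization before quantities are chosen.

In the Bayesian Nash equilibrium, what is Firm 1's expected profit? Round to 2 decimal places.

Firm 2 with cost c maximizes (100 − (1/2)(q₁+q₂) − c)·q₂, giving q₂(c) = (100 − c − (1/2)q₁).
E[c₂] = 0.7·16 + 0.3·25 = 18.7
Firm 1's FOC against E[q₂] yields q₁ = (100 − 2·14 + E[c₂])/(3/2) = (100 − 28 + 18.7)/(3/2) = 60.4667.
E[P] = 100 − (1/2)·(q₁ + E[q₂]) = 44.2333; Firm 1's expected profit = (E[P] − 14)·q₁ = (44.2333 − 14)·60.4667 = 1828.11.

1828.11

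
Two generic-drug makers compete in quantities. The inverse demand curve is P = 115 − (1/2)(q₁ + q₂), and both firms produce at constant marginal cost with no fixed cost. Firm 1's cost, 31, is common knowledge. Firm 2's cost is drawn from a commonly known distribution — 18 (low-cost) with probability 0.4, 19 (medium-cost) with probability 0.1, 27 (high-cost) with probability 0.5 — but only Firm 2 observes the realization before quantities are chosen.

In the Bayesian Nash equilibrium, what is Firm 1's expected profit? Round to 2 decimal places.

1270.08

Type-c best response for Firm 2: q₂(c) = (115 − c) − q₁/2.
Firm 1 maximizes expected profit; its first-order condition is 115 − q₁ − (1/2)E[q₂] − 31 = 0.
Substituting E[q₂] and solving: E[c₂] = 22.6, so q₁ = (115 − 2·31 + 22.6)/(3/2) = 50.4.
E[P] = 115 − (1/2)·(q₁ + E[q₂]) = 56.2; Firm 1's expected profit = (E[P] − 31)·q₁ = (56.2 − 31)·50.4 = 1270.08.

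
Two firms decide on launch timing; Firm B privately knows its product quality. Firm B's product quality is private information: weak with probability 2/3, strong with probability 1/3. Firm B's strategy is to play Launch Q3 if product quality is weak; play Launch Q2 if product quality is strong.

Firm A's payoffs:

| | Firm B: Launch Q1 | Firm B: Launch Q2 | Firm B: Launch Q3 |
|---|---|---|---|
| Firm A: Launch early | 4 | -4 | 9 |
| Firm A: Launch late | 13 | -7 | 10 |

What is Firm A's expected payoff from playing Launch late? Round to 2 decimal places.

E[Launch late] = 2/3·10 + 1/3·(-7) = 20/3 + (-7/3) = 13/3

4.33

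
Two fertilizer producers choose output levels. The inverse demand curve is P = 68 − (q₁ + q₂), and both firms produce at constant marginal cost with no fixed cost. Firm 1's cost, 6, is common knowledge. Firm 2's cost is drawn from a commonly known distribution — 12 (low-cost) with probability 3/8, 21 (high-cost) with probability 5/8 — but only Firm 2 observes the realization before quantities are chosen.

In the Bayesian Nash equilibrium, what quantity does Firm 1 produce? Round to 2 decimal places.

Firm 2 with cost c maximizes (68 − (q₁+q₂) − c)·q₂, giving q₂(c) = (68 − c − q₁)/2.
E[c₂] = 3/8·12 + 5/8·21 = 17.625
Firm 1's FOC against E[q₂] yields q₁ = (68 − 2·6 + E[c₂])/3 = (68 − 12 + 17.625)/3 = 24.5417.

24.54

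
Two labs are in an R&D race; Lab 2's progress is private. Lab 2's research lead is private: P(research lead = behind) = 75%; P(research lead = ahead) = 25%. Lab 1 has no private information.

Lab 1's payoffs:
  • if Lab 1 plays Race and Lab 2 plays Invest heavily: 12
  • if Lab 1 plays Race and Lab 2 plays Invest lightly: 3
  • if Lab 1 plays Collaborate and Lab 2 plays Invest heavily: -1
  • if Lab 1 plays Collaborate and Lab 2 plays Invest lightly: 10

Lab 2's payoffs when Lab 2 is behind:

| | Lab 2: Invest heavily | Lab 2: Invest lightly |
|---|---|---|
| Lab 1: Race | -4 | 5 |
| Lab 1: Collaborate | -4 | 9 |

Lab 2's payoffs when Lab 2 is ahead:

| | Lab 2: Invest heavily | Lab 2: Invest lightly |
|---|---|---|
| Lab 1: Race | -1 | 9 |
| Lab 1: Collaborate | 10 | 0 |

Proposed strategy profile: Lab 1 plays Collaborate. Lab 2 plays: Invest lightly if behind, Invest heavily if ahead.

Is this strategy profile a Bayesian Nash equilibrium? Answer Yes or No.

Yes

Lab 1 plays Collaborate: E[Collaborate] = 0.75·(10) + 0.25·(-1) = 7.25; E[Race] = 5.25. Best-responding. ✓
Lab 2 (research lead behind), facing Collaborate: Invest heavily gives -4, Invest lightly gives 9. Proposed Invest lightly is best. ✓
Lab 2 (research lead ahead), facing Collaborate: Invest heavily gives 10, Invest lightly gives 0. Proposed Invest heavily is best. ✓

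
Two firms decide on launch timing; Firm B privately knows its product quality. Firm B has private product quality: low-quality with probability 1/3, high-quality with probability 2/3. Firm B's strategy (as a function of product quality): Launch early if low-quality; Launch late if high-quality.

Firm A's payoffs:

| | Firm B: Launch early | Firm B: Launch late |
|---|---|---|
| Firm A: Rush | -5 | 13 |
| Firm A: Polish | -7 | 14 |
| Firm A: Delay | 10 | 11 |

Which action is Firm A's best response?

Delay

E[Rush] = 1/3·(-5) + 2/3·(13) = 7
E[Polish] = 1/3·(-7) + 2/3·(14) = 7
E[Delay] = 1/3·(10) + 2/3·(11) = 32/3
Best response: Delay (32/3 is the largest).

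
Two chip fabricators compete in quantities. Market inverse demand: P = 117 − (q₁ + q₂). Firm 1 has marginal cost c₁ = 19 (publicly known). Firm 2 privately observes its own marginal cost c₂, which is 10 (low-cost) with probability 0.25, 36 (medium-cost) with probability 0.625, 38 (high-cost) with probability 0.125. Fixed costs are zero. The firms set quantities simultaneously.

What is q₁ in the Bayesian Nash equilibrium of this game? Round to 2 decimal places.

36.25

Firm 2 with cost c maximizes (117 − (q₁+q₂) − c)·q₂, giving q₂(c) = (117 − c − q₁)/2.
E[c₂] = 0.25·10 + 0.625·36 + 0.125·38 = 29.75
Firm 1's FOC against E[q₂] yields q₁ = (117 − 2·19 + E[c₂])/3 = (117 − 38 + 29.75)/3 = 36.25.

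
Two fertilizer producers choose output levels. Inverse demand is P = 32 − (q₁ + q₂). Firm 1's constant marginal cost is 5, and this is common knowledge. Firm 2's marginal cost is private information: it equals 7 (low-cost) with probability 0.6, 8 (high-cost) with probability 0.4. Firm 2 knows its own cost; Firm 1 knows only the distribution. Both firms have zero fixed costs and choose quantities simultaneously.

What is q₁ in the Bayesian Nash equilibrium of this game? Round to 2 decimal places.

Type-c best response for Firm 2: q₂(c) = (32 − c)/2 − q₁/2.
Firm 1 maximizes expected profit; its first-order condition is 32 − 2q₁ − E[q₂] − 5 = 0.
Substituting E[q₂] and solving: E[c₂] = 7.4, so q₁ = (32 − 2·5 + 7.4)/3 = 9.8.

9.80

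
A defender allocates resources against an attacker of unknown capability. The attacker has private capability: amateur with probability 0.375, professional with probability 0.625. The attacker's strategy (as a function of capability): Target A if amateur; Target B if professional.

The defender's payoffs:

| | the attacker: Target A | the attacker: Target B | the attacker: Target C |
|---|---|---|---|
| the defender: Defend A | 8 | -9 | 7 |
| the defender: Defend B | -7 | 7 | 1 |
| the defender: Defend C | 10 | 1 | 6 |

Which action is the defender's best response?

Compute the defender's expected payoff for each action, taking the expectation over the attacker's type.
E[Defend A] = 0.375·(8) + 0.625·(-9) = -2.625
E[Defend B] = 0.375·(-7) + 0.625·(7) = 1.75
E[Defend C] = 0.375·(10) + 0.625·(1) = 4.375
Best response: Defend C (4.375 is the largest).

Defend C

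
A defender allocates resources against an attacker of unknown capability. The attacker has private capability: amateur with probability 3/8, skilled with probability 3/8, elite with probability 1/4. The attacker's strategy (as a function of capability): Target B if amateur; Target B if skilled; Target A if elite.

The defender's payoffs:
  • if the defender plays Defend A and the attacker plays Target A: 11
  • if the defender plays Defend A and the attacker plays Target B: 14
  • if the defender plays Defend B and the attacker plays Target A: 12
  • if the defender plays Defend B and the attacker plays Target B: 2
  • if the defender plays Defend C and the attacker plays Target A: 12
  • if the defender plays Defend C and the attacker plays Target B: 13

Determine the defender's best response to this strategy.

Defend A

E[Defend A] = 3/8·(14) + 3/8·(14) + 1/4·(11) = 53/4
E[Defend B] = 3/8·(2) + 3/8·(2) + 1/4·(12) = 9/2
E[Defend C] = 3/8·(13) + 3/8·(13) + 1/4·(12) = 51/4
Best response: Defend A (53/4 is the largest).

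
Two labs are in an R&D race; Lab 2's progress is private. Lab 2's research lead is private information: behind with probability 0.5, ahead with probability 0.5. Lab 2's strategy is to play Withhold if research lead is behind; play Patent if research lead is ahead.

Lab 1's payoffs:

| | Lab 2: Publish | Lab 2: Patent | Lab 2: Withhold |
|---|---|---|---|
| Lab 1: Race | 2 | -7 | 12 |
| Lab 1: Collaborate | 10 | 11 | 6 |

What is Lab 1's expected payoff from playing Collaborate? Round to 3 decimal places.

8.500

E[Collaborate] = 0.5·6 + 0.5·11 = 3 + 5.5 = 8.5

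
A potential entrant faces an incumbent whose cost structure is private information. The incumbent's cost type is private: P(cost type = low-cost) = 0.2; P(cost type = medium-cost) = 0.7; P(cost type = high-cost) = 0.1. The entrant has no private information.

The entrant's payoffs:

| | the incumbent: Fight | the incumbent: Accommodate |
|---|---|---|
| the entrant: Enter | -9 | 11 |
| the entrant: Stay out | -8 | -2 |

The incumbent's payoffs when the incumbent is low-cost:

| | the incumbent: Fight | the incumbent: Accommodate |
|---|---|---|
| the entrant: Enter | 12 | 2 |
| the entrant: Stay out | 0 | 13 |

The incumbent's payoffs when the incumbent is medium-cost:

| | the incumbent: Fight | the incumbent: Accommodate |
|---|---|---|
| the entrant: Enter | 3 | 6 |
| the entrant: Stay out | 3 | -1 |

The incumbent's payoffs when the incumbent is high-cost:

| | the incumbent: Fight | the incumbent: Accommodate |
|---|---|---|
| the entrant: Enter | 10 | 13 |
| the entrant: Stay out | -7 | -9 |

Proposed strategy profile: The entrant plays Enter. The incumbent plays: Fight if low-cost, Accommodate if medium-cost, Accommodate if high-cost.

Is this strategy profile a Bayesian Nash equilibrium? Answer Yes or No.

The entrant plays Enter: E[Enter] = 0.2·(-9) + 0.7·(11) + 0.1·(11) = 7; E[Stay out] = -3.2. Best-responding. ✓
The incumbent (cost type low-cost), facing Enter: Fight gives 12, Accommodate gives 2. Proposed Fight is best. ✓
The incumbent (cost type medium-cost), facing Enter: Fight gives 3, Accommodate gives 6. Proposed Accommodate is best. ✓
The incumbent (cost type high-cost), facing Enter: Fight gives 10, Accommodate gives 13. Proposed Accommodate is best. ✓

Yes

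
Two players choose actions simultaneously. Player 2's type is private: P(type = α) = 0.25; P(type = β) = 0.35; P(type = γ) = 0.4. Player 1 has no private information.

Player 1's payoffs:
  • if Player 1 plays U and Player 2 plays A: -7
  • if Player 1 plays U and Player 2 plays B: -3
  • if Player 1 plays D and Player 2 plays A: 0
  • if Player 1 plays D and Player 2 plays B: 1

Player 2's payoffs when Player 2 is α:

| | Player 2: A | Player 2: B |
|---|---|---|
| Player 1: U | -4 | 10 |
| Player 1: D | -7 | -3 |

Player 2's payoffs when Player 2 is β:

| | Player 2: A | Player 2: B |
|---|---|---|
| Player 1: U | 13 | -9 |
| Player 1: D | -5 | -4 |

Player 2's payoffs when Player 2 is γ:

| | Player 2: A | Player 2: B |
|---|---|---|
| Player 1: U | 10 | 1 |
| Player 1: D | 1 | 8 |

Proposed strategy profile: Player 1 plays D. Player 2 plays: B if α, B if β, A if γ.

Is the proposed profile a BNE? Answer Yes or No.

No

Player 1 plays D: E[D] = 0.25·(1) + 0.35·(1) + 0.4·(0) = 0.6; E[U] = -4.6. Best-responding. ✓
Player 2 (type α), facing D: A gives -7, B gives -3. Proposed B is best. ✓
Player 2 (type β), facing D: A gives -5, B gives -4. Proposed B is best. ✓
Player 2 (type γ), facing D: A gives 1, B gives 8. Proposed A is not best — profitable deviation exists. ✗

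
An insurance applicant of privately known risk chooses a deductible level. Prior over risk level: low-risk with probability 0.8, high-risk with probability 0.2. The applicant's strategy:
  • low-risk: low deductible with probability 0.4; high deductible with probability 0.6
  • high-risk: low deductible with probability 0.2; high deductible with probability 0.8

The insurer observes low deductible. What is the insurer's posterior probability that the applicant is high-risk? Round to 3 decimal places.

0.111

P(low deductible) = 0.8·0.4 + 0.2·0.2 = 0.36
P(high-risk | low deductible) = (0.2·0.2) / 0.36 = 0.04 / 0.36 = 0.111111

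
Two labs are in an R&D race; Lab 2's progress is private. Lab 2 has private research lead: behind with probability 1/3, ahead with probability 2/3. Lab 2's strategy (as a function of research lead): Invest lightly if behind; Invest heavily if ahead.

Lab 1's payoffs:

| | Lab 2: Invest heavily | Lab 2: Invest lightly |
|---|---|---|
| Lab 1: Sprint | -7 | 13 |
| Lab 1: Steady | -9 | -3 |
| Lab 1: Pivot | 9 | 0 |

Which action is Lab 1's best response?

Pivot

E[Sprint] = 1/3·(13) + 2/3·(-7) = -1/3
E[Steady] = 1/3·(-3) + 2/3·(-9) = -7
E[Pivot] = 1/3·(0) + 2/3·(9) = 6
Best response: Pivot (6 is the largest).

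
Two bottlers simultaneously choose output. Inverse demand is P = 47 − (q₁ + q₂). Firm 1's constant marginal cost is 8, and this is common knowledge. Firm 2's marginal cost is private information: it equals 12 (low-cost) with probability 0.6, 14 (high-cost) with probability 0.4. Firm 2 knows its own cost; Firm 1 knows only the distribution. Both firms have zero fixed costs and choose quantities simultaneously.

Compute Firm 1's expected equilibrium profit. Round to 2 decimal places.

Type-c best response for Firm 2: q₂(c) = (47 − c)/2 − q₁/2.
Firm 1 maximizes expected profit; its first-order condition is 47 − 2q₁ − E[q₂] − 8 = 0.
Substituting E[q₂] and solving: E[c₂] = 12.8, so q₁ = (47 − 2·8 + 12.8)/3 = 14.6.
E[P] = 47 − (q₁ + E[q₂]) = 22.6; Firm 1's expected profit = (E[P] − 8)·q₁ = (22.6 − 8)·14.6 = 213.16.

213.16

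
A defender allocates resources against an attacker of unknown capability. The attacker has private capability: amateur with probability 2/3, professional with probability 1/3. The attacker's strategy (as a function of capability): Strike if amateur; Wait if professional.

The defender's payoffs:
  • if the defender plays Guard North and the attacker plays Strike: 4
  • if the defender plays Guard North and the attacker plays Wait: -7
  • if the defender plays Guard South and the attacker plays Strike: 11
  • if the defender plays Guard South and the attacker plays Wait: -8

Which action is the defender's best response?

Guard South

Compute the defender's expected payoff for each action, taking the expectation over the attacker's type.
E[Guard North] = 2/3·(4) + 1/3·(-7) = 1/3
E[Guard South] = 2/3·(11) + 1/3·(-8) = 14/3
Best response: Guard South (14/3 is the largest).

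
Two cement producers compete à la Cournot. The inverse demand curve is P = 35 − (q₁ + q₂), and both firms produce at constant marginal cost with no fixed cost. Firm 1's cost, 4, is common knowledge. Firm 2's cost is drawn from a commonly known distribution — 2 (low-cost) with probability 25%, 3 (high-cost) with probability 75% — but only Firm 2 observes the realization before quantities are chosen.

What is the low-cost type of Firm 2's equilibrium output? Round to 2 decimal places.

Firm 2 with cost c maximizes (35 − (q₁+q₂) − c)·q₂, giving q₂(c) = (35 − c − q₁)/2.
E[c₂] = 0.25·2 + 0.75·3 = 2.75
Firm 1's FOC against E[q₂] yields q₁ = (35 − 2·4 + E[c₂])/3 = (35 − 8 + 2.75)/3 = 9.91667.
q₂(low-cost) = (35 − 2 − 9.91667)/2 = 11.5417.

11.54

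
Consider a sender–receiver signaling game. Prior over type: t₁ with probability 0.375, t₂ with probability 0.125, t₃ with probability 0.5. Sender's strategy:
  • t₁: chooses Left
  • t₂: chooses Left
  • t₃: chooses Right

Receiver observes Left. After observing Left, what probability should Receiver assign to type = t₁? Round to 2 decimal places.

0.75

P(Left) = 0.375·1 + 0.125·1 + 0.5·0 = 0.5
P(t₁ | Left) = (0.375·1) / 0.5 = 0.375 / 0.5 = 0.75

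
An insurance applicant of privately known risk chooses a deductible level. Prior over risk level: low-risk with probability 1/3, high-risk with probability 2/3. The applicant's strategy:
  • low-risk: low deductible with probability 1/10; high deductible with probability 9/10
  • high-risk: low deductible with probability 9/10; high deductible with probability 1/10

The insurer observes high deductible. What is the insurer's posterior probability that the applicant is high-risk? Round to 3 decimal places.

0.182

P(high deductible) = (1/3)·(9/10) + (2/3)·(1/10) = 11/30
P(high-risk | high deductible) = ((2/3)·(1/10)) / (11/30) = (1/15) / (11/30) = 2/11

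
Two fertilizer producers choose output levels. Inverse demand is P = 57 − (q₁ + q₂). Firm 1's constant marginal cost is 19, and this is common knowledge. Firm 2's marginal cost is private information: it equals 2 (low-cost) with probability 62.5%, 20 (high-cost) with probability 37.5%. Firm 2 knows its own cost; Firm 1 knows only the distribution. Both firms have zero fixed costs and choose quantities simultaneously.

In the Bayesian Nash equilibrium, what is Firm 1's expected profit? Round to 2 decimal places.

Each type of Firm 2 best-responds to q₁; Firm 1 best-responds to the expected q₂ over Firm 2's types.
Firm 2 with cost c maximizes (57 − (q₁+q₂) − c)·q₂, giving q₂(c) = (57 − c − q₁)/2.
E[c₂] = 0.625·2 + 0.375·20 = 8.75
Firm 1's FOC against E[q₂] yields q₁ = (57 − 2·19 + E[c₂])/3 = (57 − 38 + 8.75)/3 = 9.25.
E[P] = 57 − (q₁ + E[q₂]) = 28.25; Firm 1's expected profit = (E[P] − 19)·q₁ = (28.25 − 19)·9.25 = 85.5625.

85.56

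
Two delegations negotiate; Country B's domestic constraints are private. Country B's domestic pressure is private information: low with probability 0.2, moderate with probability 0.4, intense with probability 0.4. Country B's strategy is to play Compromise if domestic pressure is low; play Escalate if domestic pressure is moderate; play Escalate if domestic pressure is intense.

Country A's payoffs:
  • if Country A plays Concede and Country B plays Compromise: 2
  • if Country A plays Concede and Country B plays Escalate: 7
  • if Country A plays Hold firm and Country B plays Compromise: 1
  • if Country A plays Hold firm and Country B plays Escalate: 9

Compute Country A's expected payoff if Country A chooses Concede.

E[Concede] = 0.2·2 + 0.4·7 + 0.4·7 = 0.4 + 2.8 + 2.8 = 6

6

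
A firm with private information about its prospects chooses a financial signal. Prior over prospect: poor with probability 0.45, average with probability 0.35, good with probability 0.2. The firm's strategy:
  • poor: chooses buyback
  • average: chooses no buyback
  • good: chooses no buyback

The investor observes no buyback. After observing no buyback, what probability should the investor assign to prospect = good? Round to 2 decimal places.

P(no buyback) = 0.45·0 + 0.35·1 + 0.2·1 = 0.55
P(good | no buyback) = (0.2·1) / 0.55 = 0.2 / 0.55 = 0.363636

0.36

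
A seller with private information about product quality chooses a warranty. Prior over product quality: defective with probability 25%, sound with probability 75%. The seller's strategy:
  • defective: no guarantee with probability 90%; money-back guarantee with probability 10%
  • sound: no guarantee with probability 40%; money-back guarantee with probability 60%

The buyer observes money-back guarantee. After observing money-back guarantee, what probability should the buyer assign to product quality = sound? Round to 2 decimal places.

Apply Bayes' rule using the sender's strategy as the likelihood.
P(money-back guarantee) = 0.25·0.1 + 0.75·0.6 = 0.475
P(sound | money-back guarantee) = (0.75·0.6) / 0.475 = 0.45 / 0.475 = 0.947368

0.95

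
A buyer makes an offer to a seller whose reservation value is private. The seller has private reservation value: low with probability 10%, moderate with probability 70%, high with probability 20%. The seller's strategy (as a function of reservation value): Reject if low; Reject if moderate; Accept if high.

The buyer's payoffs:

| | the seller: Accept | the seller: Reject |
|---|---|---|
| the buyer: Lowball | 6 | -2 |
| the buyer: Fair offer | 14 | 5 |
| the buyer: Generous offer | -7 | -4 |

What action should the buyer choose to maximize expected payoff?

E[Lowball] = 0.1·(-2) + 0.7·(-2) + 0.2·(6) = -0.4
E[Fair offer] = 0.1·(5) + 0.7·(5) + 0.2·(14) = 6.8
E[Generous offer] = 0.1·(-4) + 0.7·(-4) + 0.2·(-7) = -4.6
Best response: Fair offer (6.8 is the largest).

Fair offer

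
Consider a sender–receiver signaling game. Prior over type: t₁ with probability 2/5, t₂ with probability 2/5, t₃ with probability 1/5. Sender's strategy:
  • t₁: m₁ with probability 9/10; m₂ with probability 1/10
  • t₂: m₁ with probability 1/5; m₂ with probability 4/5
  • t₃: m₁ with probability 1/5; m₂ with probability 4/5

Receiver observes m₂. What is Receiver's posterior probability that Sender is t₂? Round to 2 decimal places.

0.62

Apply Bayes' rule using the sender's strategy as the likelihood.
P(m₂) = (2/5)·(1/10) + (2/5)·(4/5) + (1/5)·(4/5) = 13/25
P(t₂ | m₂) = ((2/5)·(4/5)) / (13/25) = (8/25) / (13/25) = 8/13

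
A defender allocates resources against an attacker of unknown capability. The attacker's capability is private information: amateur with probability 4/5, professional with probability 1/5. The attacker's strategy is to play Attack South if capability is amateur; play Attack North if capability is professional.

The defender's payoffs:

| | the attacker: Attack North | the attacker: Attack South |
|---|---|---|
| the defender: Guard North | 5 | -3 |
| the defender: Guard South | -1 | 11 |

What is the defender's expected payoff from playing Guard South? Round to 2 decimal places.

Take the expectation over the attacker's capability, weighting each type's action by its prior probability.
E[Guard South] = 4/5·11 + 1/5·(-1) = 44/5 + (-1/5) = 43/5

8.60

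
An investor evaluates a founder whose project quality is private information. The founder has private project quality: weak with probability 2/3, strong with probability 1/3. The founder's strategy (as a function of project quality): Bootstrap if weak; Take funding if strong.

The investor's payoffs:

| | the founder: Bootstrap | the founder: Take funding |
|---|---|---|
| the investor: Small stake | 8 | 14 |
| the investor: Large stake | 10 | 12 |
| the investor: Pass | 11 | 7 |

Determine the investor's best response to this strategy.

E[Small stake] = 2/3·(8) + 1/3·(14) = 10
E[Large stake] = 2/3·(10) + 1/3·(12) = 32/3
E[Pass] = 2/3·(11) + 1/3·(7) = 29/3
Best response: Large stake (32/3 is the largest).

Large stake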